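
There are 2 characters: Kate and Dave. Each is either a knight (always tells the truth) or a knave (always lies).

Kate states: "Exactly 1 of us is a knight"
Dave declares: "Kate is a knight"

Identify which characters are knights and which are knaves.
Kate is a knave.
Dave is a knave.

Verification:
- Kate (knave) says "Exactly 1 of us is a knight" - this is FALSE (a lie) because there are 0 knights.
- Dave (knave) says "Kate is a knight" - this is FALSE (a lie) because Kate is a knave.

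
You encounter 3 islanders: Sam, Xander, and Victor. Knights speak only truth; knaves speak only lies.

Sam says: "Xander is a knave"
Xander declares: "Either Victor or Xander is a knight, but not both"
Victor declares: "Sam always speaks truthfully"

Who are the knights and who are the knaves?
Sam is a knave.
Xander is a knight.
Victor is a knave.

Verification:
- Sam (knave) says "Xander is a knave" - this is FALSE (a lie) because Xander is a knight.
- Xander (knight) says "Either Victor or Xander is a knight, but not both" - this is TRUE because Victor is a knave and Xander is a knight.
- Victor (knave) says "Sam always speaks truthfully" - this is FALSE (a lie) because Sam is a knave.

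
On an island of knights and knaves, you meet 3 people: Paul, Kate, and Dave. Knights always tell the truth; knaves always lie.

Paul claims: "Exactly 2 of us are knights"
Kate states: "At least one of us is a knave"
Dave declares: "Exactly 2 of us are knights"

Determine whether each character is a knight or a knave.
Paul is a knave.
Kate is a knight.
Dave is a knave.

Verification:
- Paul (knave) says "Exactly 2 of us are knights" - this is FALSE (a lie) because there are 1 knights.
- Kate (knight) says "At least one of us is a knave" - this is TRUE because Paul and Dave are knaves.
- Dave (knave) says "Exactly 2 of us are knights" - this is FALSE (a lie) because there are 1 knights.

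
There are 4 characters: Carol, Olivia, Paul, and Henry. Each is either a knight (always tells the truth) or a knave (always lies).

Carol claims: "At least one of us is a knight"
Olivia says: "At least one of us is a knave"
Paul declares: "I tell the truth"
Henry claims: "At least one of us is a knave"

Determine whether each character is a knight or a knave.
Carol is a knight.
Olivia is a knight.
Paul is a knave.
Henry is a knight.

Verification:
- Carol (knight) says "At least one of us is a knight" - this is TRUE because Carol, Olivia, and Henry are knights.
- Olivia (knight) says "At least one of us is a knave" - this is TRUE because Paul is a knave.
- Paul (knave) says "I tell the truth" - this is FALSE (a lie) because Paul is a knave.
- Henry (knight) says "At least one of us is a knave" - this is TRUE because Paul is a knave.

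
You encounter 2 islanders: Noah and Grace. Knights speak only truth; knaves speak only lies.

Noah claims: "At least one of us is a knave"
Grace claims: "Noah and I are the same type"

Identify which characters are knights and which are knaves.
Noah is a knight.
Grace is a knave.

Verification:
- Noah (knight) says "At least one of us is a knave" - this is TRUE because Grace is a knave.
- Grace (knave) says "Noah and I are the same type" - this is FALSE (a lie) because Grace is a knave and Noah is a knight.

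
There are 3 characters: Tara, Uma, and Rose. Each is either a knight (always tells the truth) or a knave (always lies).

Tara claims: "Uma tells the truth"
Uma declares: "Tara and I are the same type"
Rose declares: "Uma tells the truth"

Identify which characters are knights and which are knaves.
Tara is a knight.
Uma is a knight.
Rose is a knight.

Verification:
- Tara (knight) says "Uma tells the truth" - this is TRUE because Uma is a knight.
- Uma (knight) says "Tara and I are the same type" - this is TRUE because Uma is a knight and Tara is a knight.
- Rose (knight) says "Uma tells the truth" - this is TRUE because Uma is a knight.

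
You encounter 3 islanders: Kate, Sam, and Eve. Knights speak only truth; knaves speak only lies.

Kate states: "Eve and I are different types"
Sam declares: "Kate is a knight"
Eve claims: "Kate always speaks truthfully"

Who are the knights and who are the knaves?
Kate is a knave.
Sam is a knave.
Eve is a knave.

Verification:
- Kate (knave) says "Eve and I are different types" - this is FALSE (a lie) because Kate is a knave and Eve is a knave.
- Sam (knave) says "Kate is a knight" - this is FALSE (a lie) because Kate is a knave.
- Eve (knave) says "Kate always speaks truthfully" - this is FALSE (a lie) because Kate is a knave.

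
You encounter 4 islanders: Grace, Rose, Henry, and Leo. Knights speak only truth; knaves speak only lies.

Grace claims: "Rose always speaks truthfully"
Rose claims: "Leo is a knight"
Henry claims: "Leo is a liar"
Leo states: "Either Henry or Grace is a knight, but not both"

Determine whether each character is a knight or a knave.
Grace is a knight.
Rose is a knight.
Henry is a knave.
Leo is a knight.

Verification:
- Grace (knight) says "Rose always speaks truthfully" - this is TRUE because Rose is a knight.
- Rose (knight) says "Leo is a knight" - this is TRUE because Leo is a knight.
- Henry (knave) says "Leo is a liar" - this is FALSE (a lie) because Leo is a knight.
- Leo (knight) says "Either Henry or Grace is a knight, but not both" - this is TRUE because Henry is a knave and Grace is a knight.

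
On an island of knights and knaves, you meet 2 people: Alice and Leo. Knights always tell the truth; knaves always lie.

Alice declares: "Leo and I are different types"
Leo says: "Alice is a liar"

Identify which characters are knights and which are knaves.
Alice is a knight.
Leo is a knave.

Verification:
- Alice (knight) says "Leo and I are different types" - this is TRUE because Alice is a knight and Leo is a knave.
- Leo (knave) says "Alice is a liar" - this is FALSE (a lie) because Alice is a knight.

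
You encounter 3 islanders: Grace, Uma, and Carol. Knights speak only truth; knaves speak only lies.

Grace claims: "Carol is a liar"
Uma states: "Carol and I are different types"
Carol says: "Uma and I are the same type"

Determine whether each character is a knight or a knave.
Grace is a knight.
Uma is a knight.
Carol is a knave.

Verification:
- Grace (knight) says "Carol is a liar" - this is TRUE because Carol is a knave.
- Uma (knight) says "Carol and I are different types" - this is TRUE because Uma is a knight and Carol is a knave.
- Carol (knave) says "Uma and I are the same type" - this is FALSE (a lie) because Carol is a knave and Uma is a knight.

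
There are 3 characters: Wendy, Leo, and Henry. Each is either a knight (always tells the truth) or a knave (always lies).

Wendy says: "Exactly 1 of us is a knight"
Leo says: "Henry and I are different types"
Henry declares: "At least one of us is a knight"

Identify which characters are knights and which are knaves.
Wendy is a knave.
Leo is a knave.
Henry is a knave.

Verification:
- Wendy (knave) says "Exactly 1 of us is a knight" - this is FALSE (a lie) because there are 0 knights.
- Leo (knave) says "Henry and I are different types" - this is FALSE (a lie) because Leo is a knave and Henry is a knave.
- Henry (knave) says "At least one of us is a knight" - this is FALSE (a lie) because no one is a knight.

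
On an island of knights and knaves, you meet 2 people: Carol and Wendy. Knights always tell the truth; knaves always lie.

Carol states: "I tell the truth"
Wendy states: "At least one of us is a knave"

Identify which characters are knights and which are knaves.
Carol is a knave.
Wendy is a knight.

Verification:
- Carol (knave) says "I tell the truth" - this is FALSE (a lie) because Carol is a knave.
- Wendy (knight) says "At least one of us is a knave" - this is TRUE because Carol is a knave.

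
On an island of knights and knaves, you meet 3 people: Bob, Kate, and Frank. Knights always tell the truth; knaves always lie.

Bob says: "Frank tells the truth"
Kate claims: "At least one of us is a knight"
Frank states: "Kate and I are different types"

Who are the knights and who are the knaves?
Bob is a knave.
Kate is a knave.
Frank is a knave.

Verification:
- Bob (knave) says "Frank tells the truth" - this is FALSE (a lie) because Frank is a knave.
- Kate (knave) says "At least one of us is a knight" - this is FALSE (a lie) because no one is a knight.
- Frank (knave) says "Kate and I are different types" - this is FALSE (a lie) because Frank is a knave and Kate is a knave.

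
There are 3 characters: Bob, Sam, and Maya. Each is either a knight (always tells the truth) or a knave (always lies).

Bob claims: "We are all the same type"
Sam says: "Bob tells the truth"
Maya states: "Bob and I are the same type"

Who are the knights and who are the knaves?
Bob is a knight.
Sam is a knight.
Maya is a knight.

Verification:
- Bob (knight) says "We are all the same type" - this is TRUE because Bob, Sam, and Maya are knights.
- Sam (knight) says "Bob tells the truth" - this is TRUE because Bob is a knight.
- Maya (knight) says "Bob and I are the same type" - this is TRUE because Maya is a knight and Bob is a knight.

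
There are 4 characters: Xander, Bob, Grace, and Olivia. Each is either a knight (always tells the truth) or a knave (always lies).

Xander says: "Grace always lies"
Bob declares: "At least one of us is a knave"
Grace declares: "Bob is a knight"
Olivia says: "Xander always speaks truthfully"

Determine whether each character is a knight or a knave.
Xander is a knave.
Bob is a knight.
Grace is a knight.
Olivia is a knave.

Verification:
- Xander (knave) says "Grace always lies" - this is FALSE (a lie) because Grace is a knight.
- Bob (knight) says "At least one of us is a knave" - this is TRUE because Xander and Olivia are knaves.
- Grace (knight) says "Bob is a knight" - this is TRUE because Bob is a knight.
- Olivia (knave) says "Xander always speaks truthfully" - this is FALSE (a lie) because Xander is a knave.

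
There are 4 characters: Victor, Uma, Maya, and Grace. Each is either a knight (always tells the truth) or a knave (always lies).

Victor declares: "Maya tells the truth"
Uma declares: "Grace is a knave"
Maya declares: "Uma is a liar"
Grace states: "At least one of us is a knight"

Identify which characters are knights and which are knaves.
Victor is a knight.
Uma is a knave.
Maya is a knight.
Grace is a knight.

Verification:
- Victor (knight) says "Maya tells the truth" - this is TRUE because Maya is a knight.
- Uma (knave) says "Grace is a knave" - this is FALSE (a lie) because Grace is a knight.
- Maya (knight) says "Uma is a liar" - this is TRUE because Uma is a knave.
- Grace (knight) says "At least one of us is a knight" - this is TRUE because Victor, Maya, and Grace are knights.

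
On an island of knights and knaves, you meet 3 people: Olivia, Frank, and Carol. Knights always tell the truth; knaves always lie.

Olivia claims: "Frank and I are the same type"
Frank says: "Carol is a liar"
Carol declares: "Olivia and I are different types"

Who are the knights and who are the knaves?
Olivia is a knave.
Frank is a knight.
Carol is a knave.

Verification:
- Olivia (knave) says "Frank and I are the same type" - this is FALSE (a lie) because Olivia is a knave and Frank is a knight.
- Frank (knight) says "Carol is a liar" - this is TRUE because Carol is a knave.
- Carol (knave) says "Olivia and I are different types" - this is FALSE (a lie) because Carol is a knave and Olivia is a knave.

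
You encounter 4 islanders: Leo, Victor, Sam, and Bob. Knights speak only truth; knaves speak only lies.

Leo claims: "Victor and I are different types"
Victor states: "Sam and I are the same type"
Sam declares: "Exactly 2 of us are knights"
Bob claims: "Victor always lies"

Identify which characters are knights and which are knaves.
Leo is a knave.
Victor is a knave.
Sam is a knight.
Bob is a knight.

Verification:
- Leo (knave) says "Victor and I are different types" - this is FALSE (a lie) because Leo is a knave and Victor is a knave.
- Victor (knave) says "Sam and I are the same type" - this is FALSE (a lie) because Victor is a knave and Sam is a knight.
- Sam (knight) says "Exactly 2 of us are knights" - this is TRUE because there are 2 knights.
- Bob (knight) says "Victor always lies" - this is TRUE because Victor is a knave.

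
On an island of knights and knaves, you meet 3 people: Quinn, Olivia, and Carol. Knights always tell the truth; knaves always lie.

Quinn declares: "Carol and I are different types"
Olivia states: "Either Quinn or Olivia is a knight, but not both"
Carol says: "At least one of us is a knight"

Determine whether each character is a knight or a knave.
Quinn is a knave.
Olivia is a knave.
Carol is a knave.

Verification:
- Quinn (knave) says "Carol and I are different types" - this is FALSE (a lie) because Quinn is a knave and Carol is a knave.
- Olivia (knave) says "Either Quinn or Olivia is a knight, but not both" - this is FALSE (a lie) because Quinn is a knave and Olivia is a knave.
- Carol (knave) says "At least one of us is a knight" - this is FALSE (a lie) because no one is a knight.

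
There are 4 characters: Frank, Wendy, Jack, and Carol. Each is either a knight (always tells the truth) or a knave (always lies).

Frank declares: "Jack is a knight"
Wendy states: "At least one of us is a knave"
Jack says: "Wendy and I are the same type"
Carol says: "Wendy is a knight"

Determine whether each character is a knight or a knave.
Frank is a knave.
Wendy is a knight.
Jack is a knave.
Carol is a knight.

Verification:
- Frank (knave) says "Jack is a knight" - this is FALSE (a lie) because Jack is a knave.
- Wendy (knight) says "At least one of us is a knave" - this is TRUE because Frank and Jack are knaves.
- Jack (knave) says "Wendy and I are the same type" - this is FALSE (a lie) because Jack is a knave and Wendy is a knight.
- Carol (knight) says "Wendy is a knight" - this is TRUE because Wendy is a knight.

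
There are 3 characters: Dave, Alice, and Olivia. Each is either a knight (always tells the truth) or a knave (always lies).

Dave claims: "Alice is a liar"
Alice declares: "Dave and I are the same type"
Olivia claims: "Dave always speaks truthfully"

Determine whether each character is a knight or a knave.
Dave is a knight.
Alice is a knave.
Olivia is a knight.

Verification:
- Dave (knight) says "Alice is a liar" - this is TRUE because Alice is a knave.
- Alice (knave) says "Dave and I are the same type" - this is FALSE (a lie) because Alice is a knave and Dave is a knight.
- Olivia (knight) says "Dave always speaks truthfully" - this is TRUE because Dave is a knight.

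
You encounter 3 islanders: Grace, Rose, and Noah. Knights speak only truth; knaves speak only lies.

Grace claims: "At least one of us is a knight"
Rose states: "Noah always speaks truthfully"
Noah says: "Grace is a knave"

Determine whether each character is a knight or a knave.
Grace is a knight.
Rose is a knave.
Noah is a knave.

Verification:
- Grace (knight) says "At least one of us is a knight" - this is TRUE because Grace is a knight.
- Rose (knave) says "Noah always speaks truthfully" - this is FALSE (a lie) because Noah is a knave.
- Noah (knave) says "Grace is a knave" - this is FALSE (a lie) because Grace is a knight.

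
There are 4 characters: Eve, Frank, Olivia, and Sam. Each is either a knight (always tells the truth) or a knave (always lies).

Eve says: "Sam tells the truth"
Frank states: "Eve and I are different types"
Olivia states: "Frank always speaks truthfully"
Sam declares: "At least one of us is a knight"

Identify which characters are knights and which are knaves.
Eve is a knave.
Frank is a knave.
Olivia is a knave.
Sam is a knave.

Verification:
- Eve (knave) says "Sam tells the truth" - this is FALSE (a lie) because Sam is a knave.
- Frank (knave) says "Eve and I are different types" - this is FALSE (a lie) because Frank is a knave and Eve is a knave.
- Olivia (knave) says "Frank always speaks truthfully" - this is FALSE (a lie) because Frank is a knave.
- Sam (knave) says "At least one of us is a knight" - this is FALSE (a lie) because no one is a knight.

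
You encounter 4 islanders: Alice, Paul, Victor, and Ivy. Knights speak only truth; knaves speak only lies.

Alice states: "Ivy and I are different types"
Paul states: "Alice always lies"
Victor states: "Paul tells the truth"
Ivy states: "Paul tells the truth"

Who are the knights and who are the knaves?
Alice is a knight.
Paul is a knave.
Victor is a knave.
Ivy is a knave.

Verification:
- Alice (knight) says "Ivy and I are different types" - this is TRUE because Alice is a knight and Ivy is a knave.
- Paul (knave) says "Alice always lies" - this is FALSE (a lie) because Alice is a knight.
- Victor (knave) says "Paul tells the truth" - this is FALSE (a lie) because Paul is a knave.
- Ivy (knave) says "Paul tells the truth" - this is FALSE (a lie) because Paul is a knave.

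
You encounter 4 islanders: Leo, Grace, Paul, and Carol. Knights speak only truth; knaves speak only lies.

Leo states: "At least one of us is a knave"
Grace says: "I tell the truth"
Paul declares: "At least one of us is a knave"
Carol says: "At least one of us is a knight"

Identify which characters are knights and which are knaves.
Leo is a knight.
Grace is a knave.
Paul is a knight.
Carol is a knight.

Verification:
- Leo (knight) says "At least one of us is a knave" - this is TRUE because Grace is a knave.
- Grace (knave) says "I tell the truth" - this is FALSE (a lie) because Grace is a knave.
- Paul (knight) says "At least one of us is a knave" - this is TRUE because Grace is a knave.
- Carol (knight) says "At least one of us is a knight" - this is TRUE because Leo, Paul, and Carol are knights.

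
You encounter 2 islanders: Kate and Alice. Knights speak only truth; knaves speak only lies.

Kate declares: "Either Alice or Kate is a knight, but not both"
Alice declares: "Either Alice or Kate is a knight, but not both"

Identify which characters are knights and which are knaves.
Kate is a knave.
Alice is a knave.

Verification:
- Kate (knave) says "Either Alice or Kate is a knight, but not both" - this is FALSE (a lie) because Alice is a knave and Kate is a knave.
- Alice (knave) says "Either Alice or Kate is a knight, but not both" - this is FALSE (a lie) because Alice is a knave and Kate is a knave.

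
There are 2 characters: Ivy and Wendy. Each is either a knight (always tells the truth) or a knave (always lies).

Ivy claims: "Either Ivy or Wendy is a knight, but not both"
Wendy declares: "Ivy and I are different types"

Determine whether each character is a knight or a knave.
Ivy is a knave.
Wendy is a knave.

Verification:
- Ivy (knave) says "Either Ivy or Wendy is a knight, but not both" - this is FALSE (a lie) because Ivy is a knave and Wendy is a knave.
- Wendy (knave) says "Ivy and I are different types" - this is FALSE (a lie) because Wendy is a knave and Ivy is a knave.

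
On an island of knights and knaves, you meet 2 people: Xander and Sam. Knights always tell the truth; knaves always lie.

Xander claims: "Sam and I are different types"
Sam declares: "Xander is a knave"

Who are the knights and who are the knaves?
Xander is a knight.
Sam is a knave.

Verification:
- Xander (knight) says "Sam and I are different types" - this is TRUE because Xander is a knight and Sam is a knave.
- Sam (knave) says "Xander is a knave" - this is FALSE (a lie) because Xander is a knight.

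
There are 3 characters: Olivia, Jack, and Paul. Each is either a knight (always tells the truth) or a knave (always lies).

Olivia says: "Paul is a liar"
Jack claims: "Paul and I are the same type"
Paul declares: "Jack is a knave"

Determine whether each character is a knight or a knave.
Olivia is a knave.
Jack is a knave.
Paul is a knight.

Verification:
- Olivia (knave) says "Paul is a liar" - this is FALSE (a lie) because Paul is a knight.
- Jack (knave) says "Paul and I are the same type" - this is FALSE (a lie) because Jack is a knave and Paul is a knight.
- Paul (knight) says "Jack is a knave" - this is TRUE because Jack is a knave.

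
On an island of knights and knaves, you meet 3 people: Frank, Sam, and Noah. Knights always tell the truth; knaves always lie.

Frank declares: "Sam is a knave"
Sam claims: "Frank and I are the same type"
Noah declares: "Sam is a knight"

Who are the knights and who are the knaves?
Frank is a knight.
Sam is a knave.
Noah is a knave.

Verification:
- Frank (knight) says "Sam is a knave" - this is TRUE because Sam is a knave.
- Sam (knave) says "Frank and I are the same type" - this is FALSE (a lie) because Sam is a knave and Frank is a knight.
- Noah (knave) says "Sam is a knight" - this is FALSE (a lie) because Sam is a knave.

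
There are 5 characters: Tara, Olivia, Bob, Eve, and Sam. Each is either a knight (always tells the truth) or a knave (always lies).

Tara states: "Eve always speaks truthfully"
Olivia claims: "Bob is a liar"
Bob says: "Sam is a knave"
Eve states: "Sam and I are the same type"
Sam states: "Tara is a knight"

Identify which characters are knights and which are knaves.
Tara is a knight.
Olivia is a knight.
Bob is a knave.
Eve is a knight.
Sam is a knight.

Verification:
- Tara (knight) says "Eve always speaks truthfully" - this is TRUE because Eve is a knight.
- Olivia (knight) says "Bob is a liar" - this is TRUE because Bob is a knave.
- Bob (knave) says "Sam is a knave" - this is FALSE (a lie) because Sam is a knight.
- Eve (knight) says "Sam and I are the same type" - this is TRUE because Eve is a knight and Sam is a knight.
- Sam (knight) says "Tara is a knight" - this is TRUE because Tara is a knight.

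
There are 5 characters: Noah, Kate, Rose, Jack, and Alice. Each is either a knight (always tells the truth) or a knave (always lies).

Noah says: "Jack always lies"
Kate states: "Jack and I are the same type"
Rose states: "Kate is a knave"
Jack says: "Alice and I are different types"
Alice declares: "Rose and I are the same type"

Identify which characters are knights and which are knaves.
Noah is a knave.
Kate is a knave.
Rose is a knight.
Jack is a knight.
Alice is a knave.

Verification:
- Noah (knave) says "Jack always lies" - this is FALSE (a lie) because Jack is a knight.
- Kate (knave) says "Jack and I are the same type" - this is FALSE (a lie) because Kate is a knave and Jack is a knight.
- Rose (knight) says "Kate is a knave" - this is TRUE because Kate is a knave.
- Jack (knight) says "Alice and I are different types" - this is TRUE because Jack is a knight and Alice is a knave.
- Alice (knave) says "Rose and I are the same type" - this is FALSE (a lie) because Alice is a knave and Rose is a knight.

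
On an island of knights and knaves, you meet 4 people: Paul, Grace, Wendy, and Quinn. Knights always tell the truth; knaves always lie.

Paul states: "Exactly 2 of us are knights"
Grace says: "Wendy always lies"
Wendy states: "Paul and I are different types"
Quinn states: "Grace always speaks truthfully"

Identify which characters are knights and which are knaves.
Paul is a knave.
Grace is a knave.
Wendy is a knight.
Quinn is a knave.

Verification:
- Paul (knave) says "Exactly 2 of us are knights" - this is FALSE (a lie) because there are 1 knights.
- Grace (knave) says "Wendy always lies" - this is FALSE (a lie) because Wendy is a knight.
- Wendy (knight) says "Paul and I are different types" - this is TRUE because Wendy is a knight and Paul is a knave.
- Quinn (knave) says "Grace always speaks truthfully" - this is FALSE (a lie) because Grace is a knave.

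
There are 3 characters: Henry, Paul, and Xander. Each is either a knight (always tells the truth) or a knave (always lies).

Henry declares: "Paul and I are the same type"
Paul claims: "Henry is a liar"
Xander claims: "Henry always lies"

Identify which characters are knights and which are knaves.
Henry is a knave.
Paul is a knight.
Xander is a knight.

Verification:
- Henry (knave) says "Paul and I are the same type" - this is FALSE (a lie) because Henry is a knave and Paul is a knight.
- Paul (knight) says "Henry is a liar" - this is TRUE because Henry is a knave.
- Xander (knight) says "Henry always lies" - this is TRUE because Henry is a knave.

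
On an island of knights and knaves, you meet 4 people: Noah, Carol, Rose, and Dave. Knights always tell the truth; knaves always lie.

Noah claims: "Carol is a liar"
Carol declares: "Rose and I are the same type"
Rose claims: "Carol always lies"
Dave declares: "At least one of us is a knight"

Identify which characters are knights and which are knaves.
Noah is a knight.
Carol is a knave.
Rose is a knight.
Dave is a knight.

Verification:
- Noah (knight) says "Carol is a liar" - this is TRUE because Carol is a knave.
- Carol (knave) says "Rose and I are the same type" - this is FALSE (a lie) because Carol is a knave and Rose is a knight.
- Rose (knight) says "Carol always lies" - this is TRUE because Carol is a knave.
- Dave (knight) says "At least one of us is a knight" - this is TRUE because Noah, Rose, and Dave are knights.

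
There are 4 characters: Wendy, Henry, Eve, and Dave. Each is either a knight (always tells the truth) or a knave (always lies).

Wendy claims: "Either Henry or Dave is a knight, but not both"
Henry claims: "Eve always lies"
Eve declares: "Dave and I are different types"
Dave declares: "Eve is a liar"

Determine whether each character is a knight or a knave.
Wendy is a knave.
Henry is a knave.
Eve is a knight.
Dave is a knave.

Verification:
- Wendy (knave) says "Either Henry or Dave is a knight, but not both" - this is FALSE (a lie) because Henry is a knave and Dave is a knave.
- Henry (knave) says "Eve always lies" - this is FALSE (a lie) because Eve is a knight.
- Eve (knight) says "Dave and I are different types" - this is TRUE because Eve is a knight and Dave is a knave.
- Dave (knave) says "Eve is a liar" - this is FALSE (a lie) because Eve is a knight.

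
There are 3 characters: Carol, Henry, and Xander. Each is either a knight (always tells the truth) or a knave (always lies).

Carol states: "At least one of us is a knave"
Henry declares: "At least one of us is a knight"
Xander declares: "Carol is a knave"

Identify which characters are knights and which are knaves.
Carol is a knight.
Henry is a knight.
Xander is a knave.

Verification:
- Carol (knight) says "At least one of us is a knave" - this is TRUE because Xander is a knave.
- Henry (knight) says "At least one of us is a knight" - this is TRUE because Carol and Henry are knights.
- Xander (knave) says "Carol is a knave" - this is FALSE (a lie) because Carol is a knight.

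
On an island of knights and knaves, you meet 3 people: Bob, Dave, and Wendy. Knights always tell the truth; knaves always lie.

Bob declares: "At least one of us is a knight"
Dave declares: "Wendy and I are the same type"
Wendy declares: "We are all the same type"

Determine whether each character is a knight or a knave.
Bob is a knight.
Dave is a knight.
Wendy is a knight.

Verification:
- Bob (knight) says "At least one of us is a knight" - this is TRUE because Bob, Dave, and Wendy are knights.
- Dave (knight) says "Wendy and I are the same type" - this is TRUE because Dave is a knight and Wendy is a knight.
- Wendy (knight) says "We are all the same type" - this is TRUE because Bob, Dave, and Wendy are knights.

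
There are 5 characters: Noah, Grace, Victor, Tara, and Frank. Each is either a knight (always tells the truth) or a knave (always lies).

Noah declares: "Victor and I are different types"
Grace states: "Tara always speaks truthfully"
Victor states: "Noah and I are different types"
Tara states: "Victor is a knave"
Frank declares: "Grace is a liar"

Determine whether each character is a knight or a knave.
Noah is a knave.
Grace is a knight.
Victor is a knave.
Tara is a knight.
Frank is a knave.

Verification:
- Noah (knave) says "Victor and I are different types" - this is FALSE (a lie) because Noah is a knave and Victor is a knave.
- Grace (knight) says "Tara always speaks truthfully" - this is TRUE because Tara is a knight.
- Victor (knave) says "Noah and I are different types" - this is FALSE (a lie) because Victor is a knave and Noah is a knave.
- Tara (knight) says "Victor is a knave" - this is TRUE because Victor is a knave.
- Frank (knave) says "Grace is a liar" - this is FALSE (a lie) because Grace is a knight.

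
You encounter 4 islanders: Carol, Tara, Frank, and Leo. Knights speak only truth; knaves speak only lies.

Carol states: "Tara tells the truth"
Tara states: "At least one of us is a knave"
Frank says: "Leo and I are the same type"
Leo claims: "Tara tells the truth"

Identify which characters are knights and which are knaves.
Carol is a knight.
Tara is a knight.
Frank is a knave.
Leo is a knight.

Verification:
- Carol (knight) says "Tara tells the truth" - this is TRUE because Tara is a knight.
- Tara (knight) says "At least one of us is a knave" - this is TRUE because Frank is a knave.
- Frank (knave) says "Leo and I are the same type" - this is FALSE (a lie) because Frank is a knave and Leo is a knight.
- Leo (knight) says "Tara tells the truth" - this is TRUE because Tara is a knight.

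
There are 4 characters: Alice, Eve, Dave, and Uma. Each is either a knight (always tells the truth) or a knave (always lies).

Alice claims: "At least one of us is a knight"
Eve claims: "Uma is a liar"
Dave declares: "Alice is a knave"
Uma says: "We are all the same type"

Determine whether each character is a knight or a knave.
Alice is a knight.
Eve is a knight.
Dave is a knave.
Uma is a knave.

Verification:
- Alice (knight) says "At least one of us is a knight" - this is TRUE because Alice and Eve are knights.
- Eve (knight) says "Uma is a liar" - this is TRUE because Uma is a knave.
- Dave (knave) says "Alice is a knave" - this is FALSE (a lie) because Alice is a knight.
- Uma (knave) says "We are all the same type" - this is FALSE (a lie) because Alice and Eve are knights and Dave and Uma are knaves.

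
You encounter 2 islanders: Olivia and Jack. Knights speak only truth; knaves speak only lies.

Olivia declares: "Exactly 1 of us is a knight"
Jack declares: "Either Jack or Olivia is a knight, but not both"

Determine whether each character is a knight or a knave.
Olivia is a knave.
Jack is a knave.

Verification:
- Olivia (knave) says "Exactly 1 of us is a knight" - this is FALSE (a lie) because there are 0 knights.
- Jack (knave) says "Either Jack or Olivia is a knight, but not both" - this is FALSE (a lie) because Jack is a knave and Olivia is a knave.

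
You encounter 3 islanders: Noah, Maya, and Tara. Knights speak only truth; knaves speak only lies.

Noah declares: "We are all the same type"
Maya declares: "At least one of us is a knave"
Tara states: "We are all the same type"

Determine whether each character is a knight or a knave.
Noah is a knave.
Maya is a knight.
Tara is a knave.

Verification:
- Noah (knave) says "We are all the same type" - this is FALSE (a lie) because Maya is a knight and Noah and Tara are knaves.
- Maya (knight) says "At least one of us is a knave" - this is TRUE because Noah and Tara are knaves.
- Tara (knave) says "We are all the same type" - this is FALSE (a lie) because Maya is a knight and Noah and Tara are knaves.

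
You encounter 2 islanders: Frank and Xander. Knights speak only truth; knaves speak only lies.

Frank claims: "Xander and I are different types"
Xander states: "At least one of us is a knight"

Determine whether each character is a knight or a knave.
Frank is a knave.
Xander is a knave.

Verification:
- Frank (knave) says "Xander and I are different types" - this is FALSE (a lie) because Frank is a knave and Xander is a knave.
- Xander (knave) says "At least one of us is a knight" - this is FALSE (a lie) because no one is a knight.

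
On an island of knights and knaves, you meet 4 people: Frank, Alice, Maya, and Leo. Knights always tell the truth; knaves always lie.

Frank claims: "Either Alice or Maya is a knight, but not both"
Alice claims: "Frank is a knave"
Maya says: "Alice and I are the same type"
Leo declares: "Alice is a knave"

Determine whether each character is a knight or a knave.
Frank is a knave.
Alice is a knight.
Maya is a knight.
Leo is a knave.

Verification:
- Frank (knave) says "Either Alice or Maya is a knight, but not both" - this is FALSE (a lie) because Alice is a knight and Maya is a knight.
- Alice (knight) says "Frank is a knave" - this is TRUE because Frank is a knave.
- Maya (knight) says "Alice and I are the same type" - this is TRUE because Maya is a knight and Alice is a knight.
- Leo (knave) says "Alice is a knave" - this is FALSE (a lie) because Alice is a knight.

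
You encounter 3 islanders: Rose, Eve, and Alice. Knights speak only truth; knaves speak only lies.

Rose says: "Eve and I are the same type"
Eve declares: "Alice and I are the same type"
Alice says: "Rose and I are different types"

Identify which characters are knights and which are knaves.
Rose is a knave.
Eve is a knight.
Alice is a knight.

Verification:
- Rose (knave) says "Eve and I are the same type" - this is FALSE (a lie) because Rose is a knave and Eve is a knight.
- Eve (knight) says "Alice and I are the same type" - this is TRUE because Eve is a knight and Alice is a knight.
- Alice (knight) says "Rose and I are different types" - this is TRUE because Alice is a knight and Rose is a knave.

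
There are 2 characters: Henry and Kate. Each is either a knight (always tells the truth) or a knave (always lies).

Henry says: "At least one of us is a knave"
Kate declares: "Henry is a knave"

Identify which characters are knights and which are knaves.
Henry is a knight.
Kate is a knave.

Verification:
- Henry (knight) says "At least one of us is a knave" - this is TRUE because Kate is a knave.
- Kate (knave) says "Henry is a knave" - this is FALSE (a lie) because Henry is a knight.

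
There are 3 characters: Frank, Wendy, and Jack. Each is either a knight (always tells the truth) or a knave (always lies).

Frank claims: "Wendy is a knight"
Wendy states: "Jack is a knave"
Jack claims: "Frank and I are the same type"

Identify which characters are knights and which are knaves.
Frank is a knight.
Wendy is a knight.
Jack is a knave.

Verification:
- Frank (knight) says "Wendy is a knight" - this is TRUE because Wendy is a knight.
- Wendy (knight) says "Jack is a knave" - this is TRUE because Jack is a knave.
- Jack (knave) says "Frank and I are the same type" - this is FALSE (a lie) because Jack is a knave and Frank is a knight.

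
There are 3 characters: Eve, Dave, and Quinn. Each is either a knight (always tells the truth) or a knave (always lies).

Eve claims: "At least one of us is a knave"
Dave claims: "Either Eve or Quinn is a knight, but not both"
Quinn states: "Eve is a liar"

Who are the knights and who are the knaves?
Eve is a knight.
Dave is a knight.
Quinn is a knave.

Verification:
- Eve (knight) says "At least one of us is a knave" - this is TRUE because Quinn is a knave.
- Dave (knight) says "Either Eve or Quinn is a knight, but not both" - this is TRUE because Eve is a knight and Quinn is a knave.
- Quinn (knave) says "Eve is a liar" - this is FALSE (a lie) because Eve is a knight.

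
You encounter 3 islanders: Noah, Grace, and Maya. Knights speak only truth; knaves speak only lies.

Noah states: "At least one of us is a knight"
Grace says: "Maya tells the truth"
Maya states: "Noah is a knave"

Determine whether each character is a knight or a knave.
Noah is a knight.
Grace is a knave.
Maya is a knave.

Verification:
- Noah (knight) says "At least one of us is a knight" - this is TRUE because Noah is a knight.
- Grace (knave) says "Maya tells the truth" - this is FALSE (a lie) because Maya is a knave.
- Maya (knave) says "Noah is a knave" - this is FALSE (a lie) because Noah is a knight.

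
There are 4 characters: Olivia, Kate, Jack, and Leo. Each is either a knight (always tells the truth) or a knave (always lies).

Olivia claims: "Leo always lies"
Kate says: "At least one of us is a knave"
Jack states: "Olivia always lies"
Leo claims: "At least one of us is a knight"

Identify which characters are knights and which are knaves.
Olivia is a knave.
Kate is a knight.
Jack is a knight.
Leo is a knight.

Verification:
- Olivia (knave) says "Leo always lies" - this is FALSE (a lie) because Leo is a knight.
- Kate (knight) says "At least one of us is a knave" - this is TRUE because Olivia is a knave.
- Jack (knight) says "Olivia always lies" - this is TRUE because Olivia is a knave.
- Leo (knight) says "At least one of us is a knight" - this is TRUE because Kate, Jack, and Leo are knights.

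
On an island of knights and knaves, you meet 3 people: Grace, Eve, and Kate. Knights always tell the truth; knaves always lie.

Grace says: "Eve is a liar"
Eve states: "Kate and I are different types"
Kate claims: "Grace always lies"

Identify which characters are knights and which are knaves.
Grace is a knight.
Eve is a knave.
Kate is a knave.

Verification:
- Grace (knight) says "Eve is a liar" - this is TRUE because Eve is a knave.
- Eve (knave) says "Kate and I are different types" - this is FALSE (a lie) because Eve is a knave and Kate is a knave.
- Kate (knave) says "Grace always lies" - this is FALSE (a lie) because Grace is a knight.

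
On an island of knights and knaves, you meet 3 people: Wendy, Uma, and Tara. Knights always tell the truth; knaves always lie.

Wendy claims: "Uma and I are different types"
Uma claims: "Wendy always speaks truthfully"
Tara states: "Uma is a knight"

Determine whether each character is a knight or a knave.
Wendy is a knave.
Uma is a knave.
Tara is a knave.

Verification:
- Wendy (knave) says "Uma and I are different types" - this is FALSE (a lie) because Wendy is a knave and Uma is a knave.
- Uma (knave) says "Wendy always speaks truthfully" - this is FALSE (a lie) because Wendy is a knave.
- Tara (knave) says "Uma is a knight" - this is FALSE (a lie) because Uma is a knave.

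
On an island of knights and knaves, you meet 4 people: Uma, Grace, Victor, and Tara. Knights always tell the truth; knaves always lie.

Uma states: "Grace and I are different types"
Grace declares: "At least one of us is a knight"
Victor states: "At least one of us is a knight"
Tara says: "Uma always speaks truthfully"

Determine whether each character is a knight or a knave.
Uma is a knave.
Grace is a knave.
Victor is a knave.
Tara is a knave.

Verification:
- Uma (knave) says "Grace and I are different types" - this is FALSE (a lie) because Uma is a knave and Grace is a knave.
- Grace (knave) says "At least one of us is a knight" - this is FALSE (a lie) because no one is a knight.
- Victor (knave) says "At least one of us is a knight" - this is FALSE (a lie) because no one is a knight.
- Tara (knave) says "Uma always speaks truthfully" - this is FALSE (a lie) because Uma is a knave.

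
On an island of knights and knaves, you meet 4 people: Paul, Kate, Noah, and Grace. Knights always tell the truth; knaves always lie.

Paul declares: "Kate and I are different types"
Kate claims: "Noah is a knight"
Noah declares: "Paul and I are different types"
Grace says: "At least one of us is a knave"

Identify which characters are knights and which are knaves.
Paul is a knave.
Kate is a knave.
Noah is a knave.
Grace is a knight.

Verification:
- Paul (knave) says "Kate and I are different types" - this is FALSE (a lie) because Paul is a knave and Kate is a knave.
- Kate (knave) says "Noah is a knight" - this is FALSE (a lie) because Noah is a knave.
- Noah (knave) says "Paul and I are different types" - this is FALSE (a lie) because Noah is a knave and Paul is a knave.
- Grace (knight) says "At least one of us is a knave" - this is TRUE because Paul, Kate, and Noah are knaves.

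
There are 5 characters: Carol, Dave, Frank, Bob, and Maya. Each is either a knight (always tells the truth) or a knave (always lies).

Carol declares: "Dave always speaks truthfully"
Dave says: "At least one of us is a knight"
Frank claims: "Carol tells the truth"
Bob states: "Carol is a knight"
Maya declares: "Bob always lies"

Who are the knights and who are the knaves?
Carol is a knight.
Dave is a knight.
Frank is a knight.
Bob is a knight.
Maya is a knave.

Verification:
- Carol (knight) says "Dave always speaks truthfully" - this is TRUE because Dave is a knight.
- Dave (knight) says "At least one of us is a knight" - this is TRUE because Carol, Dave, Frank, and Bob are knights.
- Frank (knight) says "Carol tells the truth" - this is TRUE because Carol is a knight.
- Bob (knight) says "Carol is a knight" - this is TRUE because Carol is a knight.
- Maya (knave) says "Bob always lies" - this is FALSE (a lie) because Bob is a knight.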